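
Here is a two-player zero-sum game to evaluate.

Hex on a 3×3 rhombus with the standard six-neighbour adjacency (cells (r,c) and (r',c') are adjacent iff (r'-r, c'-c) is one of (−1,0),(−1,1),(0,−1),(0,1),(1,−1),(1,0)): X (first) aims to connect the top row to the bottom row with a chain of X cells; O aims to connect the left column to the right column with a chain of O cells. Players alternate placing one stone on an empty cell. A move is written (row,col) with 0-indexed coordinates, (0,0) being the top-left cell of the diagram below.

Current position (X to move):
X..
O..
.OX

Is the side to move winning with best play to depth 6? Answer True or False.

[X../O../.OX] X move#1: (0,1):-1/XX./O../.OX, (0,2):-1/X.X/O../.OX, (1,1):+1/X../OX./.OX*, (1,2):-1/X../O.X/.OX, (2,0):-1/X../O../XOX
[X../OX./.OX] O move#2: (0,1):-1/XO./OX./.OX*, (0,2):-1/X.O/OX./.OX, (1,2):-1/X../OXO/.OX, (2,0):-1/X../OX./OOX
[XO./OX./.OX] X move#3: (0,2):+1/XOX/OX./.OX*, (1,2):-1/XO./OXX/.OX, (2,0):-1/XO./OX./XOX
[XOX/OX./.OX] O move#4: (1,2):-1/XOX/OXO/.OX*, (2,0):-1/XOX/OX./OOX
[XOX/OXO/.OX] X move#5: (2,0):+1/XOX/OXO/XOX*
[XOX/OXO/XOX] end (terminal -1, O#6); searched X../O../.OX to 6

X winning at [X../O../.OX]: True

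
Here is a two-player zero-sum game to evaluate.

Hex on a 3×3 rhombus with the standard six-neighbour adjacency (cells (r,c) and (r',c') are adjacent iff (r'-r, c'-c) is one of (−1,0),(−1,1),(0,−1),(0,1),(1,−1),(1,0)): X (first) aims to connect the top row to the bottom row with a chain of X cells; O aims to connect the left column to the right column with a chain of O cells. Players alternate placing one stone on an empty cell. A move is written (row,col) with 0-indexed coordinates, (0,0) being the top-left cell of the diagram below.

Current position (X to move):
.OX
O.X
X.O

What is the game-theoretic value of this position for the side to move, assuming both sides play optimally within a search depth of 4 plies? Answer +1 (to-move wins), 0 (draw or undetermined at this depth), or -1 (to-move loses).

ply 1, X at .OX/O.X/X.O | (0,0)=+1→XOX/O.X/X.O*; (1,1)=+1→.OX/OXX/X.O; (2,1)=+1→.OX/O.X/XXO
ply 2, O at XOX/O.X/X.O | (1,1)=-1→XOX/OOX/X.O*; (2,1)=-1→XOX/O.X/XOO
ply 3, X at XOX/OOX/X.O | (2,1)=+1→XOX/OOX/XXO*
ply 4: XOX/OOX/XXO is terminal -1 (O); from .OX/O.X/X.O depth 4

value(.OX/O.X/X.O, X) = +1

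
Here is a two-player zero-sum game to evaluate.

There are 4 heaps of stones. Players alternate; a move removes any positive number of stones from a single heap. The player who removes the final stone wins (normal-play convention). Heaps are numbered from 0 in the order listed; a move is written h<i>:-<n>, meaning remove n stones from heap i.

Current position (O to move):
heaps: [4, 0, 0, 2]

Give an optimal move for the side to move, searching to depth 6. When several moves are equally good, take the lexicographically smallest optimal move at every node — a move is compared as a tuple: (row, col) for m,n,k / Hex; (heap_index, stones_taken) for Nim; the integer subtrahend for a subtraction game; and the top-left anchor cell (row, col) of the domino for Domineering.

O's best at [(4,0,0,2)]: h0:-2

ply 1, O at (4,0,0,2) | h0:-1=-1→(3,0,0,2); h0:-2=+1→(2,0,0,2)*; h0:-3=-1→(1,0,0,2); h0:-4=-1→(0,0,0,2); h3:-1=-1→(4,0,0,1); h3:-2=-1→(4,0,0,0)
ply 2, X at (2,0,0,2) | h0:-1=-1→(1,0,0,2)*; h0:-2=-1→(0,0,0,2); h3:-1=-1→(2,0,0,1); h3:-2=-1→(2,0,0,0)
ply 3, O at (1,0,0,2) | h0:-1=-1→(0,0,0,2); h3:-1=+1→(1,0,0,1)*; h3:-2=-1→(1,0,0,0)
ply 4, X at (1,0,0,1) | h0:-1=-1→(0,0,0,1)*; h3:-1=-1→(1,0,0,0)
ply 5, O at (0,0,0,1) | h3:-1=+1→(0,0,0,0)*
ply 6: (0,0,0,0) is terminal -1 (X); from (4,0,0,2) depth 6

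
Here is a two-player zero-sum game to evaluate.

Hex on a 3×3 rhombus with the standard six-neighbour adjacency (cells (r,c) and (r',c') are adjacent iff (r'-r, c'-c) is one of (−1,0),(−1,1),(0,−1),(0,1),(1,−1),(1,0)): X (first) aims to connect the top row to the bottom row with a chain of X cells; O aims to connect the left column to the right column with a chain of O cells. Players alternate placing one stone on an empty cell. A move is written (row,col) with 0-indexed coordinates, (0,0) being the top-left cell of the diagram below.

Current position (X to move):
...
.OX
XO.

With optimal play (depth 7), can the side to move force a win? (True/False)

[.../.OX/XO.] X move#1: (0,0):-1/X../.OX/XO., (0,1):-1/.X./.OX/XO., (0,2):+1/..X/.OX/XO.*, (1,0):+1/.../XOX/XO., (2,2):+1/.../.OX/XOX
[..X/.OX/XO.] O move#2: (0,0):-1/O.X/.OX/XO.*, (0,1):-1/.OX/.OX/XO., (1,0):-1/..X/OOX/XO., (2,2):-1/..X/.OX/XOO
[O.X/.OX/XO.] X move#3: (0,1):+1/OXX/.OX/XO.*, (1,0):+1/O.X/XOX/XO., (2,2):+1/O.X/.OX/XOX
[OXX/.OX/XO.] O move#4: (1,0):-1/OXX/OOX/XO.*, (2,2):-1/OXX/.OX/XOO
[OXX/OOX/XO.] X move#5: (2,2):+1/OXX/OOX/XOX*
[OXX/OOX/XOX] end (terminal -1, O#6); searched .../.OX/XO. to 7

X winning at [.../.OX/XO.]: True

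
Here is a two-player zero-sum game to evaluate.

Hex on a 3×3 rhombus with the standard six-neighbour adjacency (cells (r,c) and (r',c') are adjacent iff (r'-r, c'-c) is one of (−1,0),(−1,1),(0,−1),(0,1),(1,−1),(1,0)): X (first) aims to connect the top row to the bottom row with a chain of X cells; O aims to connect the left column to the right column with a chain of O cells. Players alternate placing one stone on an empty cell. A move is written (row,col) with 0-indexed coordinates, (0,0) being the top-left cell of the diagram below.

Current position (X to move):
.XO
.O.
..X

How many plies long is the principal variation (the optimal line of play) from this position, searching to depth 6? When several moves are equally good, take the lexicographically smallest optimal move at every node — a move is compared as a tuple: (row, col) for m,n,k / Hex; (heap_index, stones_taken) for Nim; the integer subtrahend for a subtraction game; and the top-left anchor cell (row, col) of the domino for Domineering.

p1 X@[.XO/.O./..X]: (0,0)[XXO/.O./..X]-1* (1,0)[.XO/XO./..X]-1 (1,2)[.XO/.OX/..X]-1 (2,0)[.XO/.O./X.X]-1 (2,1)[.XO/.O./.XX]-1
p2 O@[XXO/.O./..X]: (1,0)[XXO/OO./..X]+1* (1,2)[XXO/.OO/..X]+1 (2,0)[XXO/.O./O.X]+1 (2,1)[XXO/.O./.OX]+1
p3 X@[XXO/OO./..X] terminal -1; root [.XO/.O./..X] d6

PV length from [.XO/.O./..X]: 2 plies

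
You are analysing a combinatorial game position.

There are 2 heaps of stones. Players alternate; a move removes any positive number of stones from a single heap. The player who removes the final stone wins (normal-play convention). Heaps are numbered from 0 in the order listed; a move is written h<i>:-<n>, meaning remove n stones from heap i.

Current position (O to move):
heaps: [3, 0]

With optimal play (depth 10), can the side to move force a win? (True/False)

ply 1, O at (3,0) | h0:-1=-1→(2,0); h0:-2=-1→(1,0); h0:-3=+1→(0,0)*
ply 2: (0,0) is terminal -1 (X); from (3,0) depth 10

O winning at [(3,0)]: True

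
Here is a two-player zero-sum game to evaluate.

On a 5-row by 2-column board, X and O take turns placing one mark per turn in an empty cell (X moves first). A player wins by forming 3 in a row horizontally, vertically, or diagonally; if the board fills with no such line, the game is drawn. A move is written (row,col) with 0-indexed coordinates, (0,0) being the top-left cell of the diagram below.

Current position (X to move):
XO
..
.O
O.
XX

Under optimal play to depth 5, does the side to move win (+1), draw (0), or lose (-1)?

value(XO/../.O/O./XX, X) = 0

p1 X@[XO/../.O/O./XX]: (1,0)[XO/X./.O/O./XX]-1 (1,1)[XO/.X/.O/O./XX]+0* (2,0)[XO/../XO/O./XX]-1 (3,1)[XO/../.O/OX/XX]-1
p2 O@[XO/.X/.O/O./XX]: (1,0)[XO/OX/.O/O./XX]+0* (2,0)[XO/.X/OO/O./XX]+0 (3,1)[XO/.X/.O/OO/XX]+0
p3 X@[XO/OX/.O/O./XX]: (2,0)[XO/OX/XO/O./XX]+0* (3,1)[XO/OX/.O/OX/XX]-1
p4 O@[XO/OX/XO/O./XX]: (3,1)[XO/OX/XO/OO/XX]+0*
p5 X@[XO/OX/XO/OO/XX] terminal +0; root [XO/../.O/O./XX] d5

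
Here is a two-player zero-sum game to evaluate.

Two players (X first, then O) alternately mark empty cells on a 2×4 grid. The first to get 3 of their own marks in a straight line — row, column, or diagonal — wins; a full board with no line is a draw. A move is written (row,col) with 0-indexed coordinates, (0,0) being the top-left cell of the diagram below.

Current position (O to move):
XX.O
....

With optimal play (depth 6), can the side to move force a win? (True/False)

O winning at [XX.O/....]: False

[XX.O/....] O move#1: (0,2):+0/XXOO/....*, (1,0):-1/XX.O/O..., (1,1):-1/XX.O/.O.., (1,2):-1/XX.O/..O., (1,3):-1/XX.O/...O
[XXOO/....] X move#2: (1,0):+0/XXOO/X...*, (1,1):+0/XXOO/.X.., (1,2):+0/XXOO/..X., (1,3):+0/XXOO/...X
[XXOO/X...] O move#3: (1,1):+0/XXOO/XO..*, (1,2):+0/XXOO/X.O., (1,3):+0/XXOO/X..O
[XXOO/XO..] X move#4: (1,2):+0/XXOO/XOX.*, (1,3):+0/XXOO/XO.X
[XXOO/XOX.] O move#5: (1,3):+0/XXOO/XOXO*
[XXOO/XOXO] end (terminal +0, X#6); searched XX.O/.... to 6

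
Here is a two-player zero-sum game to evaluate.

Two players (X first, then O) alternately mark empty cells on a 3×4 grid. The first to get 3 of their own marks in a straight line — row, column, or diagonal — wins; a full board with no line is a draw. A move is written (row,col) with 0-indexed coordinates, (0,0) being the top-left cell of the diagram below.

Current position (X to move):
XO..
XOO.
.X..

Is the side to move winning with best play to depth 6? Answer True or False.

[XO../XOO./.X..] X move#1: (0,2):-1/XOX./XOO./.X.., (0,3):-1/XO.X/XOO./.X.., (1,3):-1/XO../XOOX/.X.., (2,0):+1/XO../XOO./XX..*, (2,2):-1/XO../XOO./.XX., (2,3):-1/XO../XOO./.X.X
[XO../XOO./XX..] end (terminal -1, O#2); searched XO../XOO./.X.. to 6

X winning at [XO../XOO./.X..]: True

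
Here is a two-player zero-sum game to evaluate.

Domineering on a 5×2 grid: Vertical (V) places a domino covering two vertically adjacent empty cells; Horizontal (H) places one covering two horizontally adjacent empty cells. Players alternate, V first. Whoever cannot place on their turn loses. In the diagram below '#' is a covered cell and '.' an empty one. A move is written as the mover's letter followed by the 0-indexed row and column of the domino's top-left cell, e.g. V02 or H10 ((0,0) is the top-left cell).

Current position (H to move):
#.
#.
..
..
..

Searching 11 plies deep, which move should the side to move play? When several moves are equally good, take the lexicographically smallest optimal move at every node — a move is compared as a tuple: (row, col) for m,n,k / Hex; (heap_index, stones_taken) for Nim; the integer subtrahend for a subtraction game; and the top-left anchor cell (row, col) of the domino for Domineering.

[#./#./../../..] H move#1: H20:-1/#./#./##/../.., H30:+1/#./#./../##/..*, H40:-1/#./#./../../##
[#./#./../##/..] V move#2: V01:-1/##/##/../##/..*, V11:-1/#./##/.#/##/..
[##/##/../##/..] H move#3: H20:+1/##/##/##/##/..*, H40:+1/##/##/../##/##
[##/##/##/##/..] end (terminal -1, V#4); searched #./#./../../.. to 11

H's best at [#./#./../../..]: H30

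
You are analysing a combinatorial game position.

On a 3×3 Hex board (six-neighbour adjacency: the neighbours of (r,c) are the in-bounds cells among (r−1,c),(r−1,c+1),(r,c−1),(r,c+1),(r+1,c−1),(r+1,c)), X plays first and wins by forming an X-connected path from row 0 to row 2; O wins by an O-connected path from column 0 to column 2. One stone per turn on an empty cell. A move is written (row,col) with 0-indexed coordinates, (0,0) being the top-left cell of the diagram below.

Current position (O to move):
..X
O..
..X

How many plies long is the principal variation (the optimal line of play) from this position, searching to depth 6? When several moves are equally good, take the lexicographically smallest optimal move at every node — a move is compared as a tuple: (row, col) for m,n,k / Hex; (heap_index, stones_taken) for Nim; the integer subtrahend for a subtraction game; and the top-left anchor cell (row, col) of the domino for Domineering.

p1 O@[..X/O../..X]: (0,0)[O.X/O../..X]-1* (0,1)[.OX/O../..X]-1 (1,1)[..X/OO./..X]-1 (1,2)[..X/O.O/..X]-1 (2,0)[..X/O../O.X]-1 (2,1)[..X/O../.OX]-1
p2 X@[O.X/O../..X]: (0,1)[OXX/O../..X]+1* (1,1)[O.X/OX./..X]+1 (1,2)[O.X/O.X/..X]+1 (2,0)[O.X/O../X.X]+1 (2,1)[O.X/O../.XX]+1
p3 O@[OXX/O../..X]: (1,1)[OXX/OO./..X]-1* (1,2)[OXX/O.O/..X]-1 (2,0)[OXX/O../O.X]-1 (2,1)[OXX/O../.OX]-1
p4 X@[OXX/OO./..X]: (1,2)[OXX/OOX/..X]+1* (2,0)[OXX/OO./X.X]-1 (2,1)[OXX/OO./.XX]-1
p5 O@[OXX/OOX/..X] terminal -1; root [..X/O../..X] d6

PV length from [..X/O../..X]: 4 plies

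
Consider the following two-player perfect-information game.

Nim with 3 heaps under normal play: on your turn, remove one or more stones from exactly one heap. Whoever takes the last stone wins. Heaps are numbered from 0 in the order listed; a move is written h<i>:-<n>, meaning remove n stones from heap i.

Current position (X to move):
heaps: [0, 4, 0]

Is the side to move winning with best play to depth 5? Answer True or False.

ply 1, X at (0,4,0) | h1:-1=-1→(0,3,0); h1:-2=-1→(0,2,0); h1:-3=-1→(0,1,0); h1:-4=+1→(0,0,0)*
ply 2: (0,0,0) is terminal -1 (O); from (0,4,0) depth 5

X winning at [(0,4,0)]: True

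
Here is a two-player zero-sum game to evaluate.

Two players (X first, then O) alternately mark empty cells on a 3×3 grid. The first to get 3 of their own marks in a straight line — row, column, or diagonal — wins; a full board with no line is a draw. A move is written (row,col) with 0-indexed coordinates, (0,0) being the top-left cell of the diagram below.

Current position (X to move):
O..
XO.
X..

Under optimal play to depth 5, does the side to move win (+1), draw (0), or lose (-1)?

value(O../XO./X.., X) = 0

ply 1, X at O../XO./X.. | (0,1)=-1→OX./XO./X..; (0,2)=-1→O.X/XO./X..; (1,2)=-1→O../XOX/X..; (2,1)=-1→O../XO./XX.; (2,2)=+0→O../XO./X.X*
ply 2, O at O../XO./X.X | (0,1)=-1→OO./XO./X.X; (0,2)=-1→O.O/XO./X.X; (1,2)=-1→O../XOO/X.X; (2,1)=+0→O../XO./XOX*
ply 3, X at O../XO./XOX | (0,1)=+0→OX./XO./XOX*; (0,2)=-1→O.X/XO./XOX; (1,2)=-1→O../XOX/XOX
ply 4, O at OX./XO./XOX | (0,2)=+0→OXO/XO./XOX*; (1,2)=+0→OX./XOO/XOX
ply 5, X at OXO/XO./XOX | (1,2)=+0→OXO/XOX/XOX*
ply 6: OXO/XOX/XOX is terminal +0 (O); from O../XO./X.. depth 5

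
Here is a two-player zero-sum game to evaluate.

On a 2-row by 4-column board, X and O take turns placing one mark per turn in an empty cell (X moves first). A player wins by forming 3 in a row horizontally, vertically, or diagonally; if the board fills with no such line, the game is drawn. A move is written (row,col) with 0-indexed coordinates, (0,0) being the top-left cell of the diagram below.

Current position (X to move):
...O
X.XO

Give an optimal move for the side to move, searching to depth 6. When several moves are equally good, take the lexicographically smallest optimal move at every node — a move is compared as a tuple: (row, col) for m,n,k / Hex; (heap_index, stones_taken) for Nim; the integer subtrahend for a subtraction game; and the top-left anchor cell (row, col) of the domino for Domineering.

[...O/X.XO] X move#1: (0,0):+0/X..O/X.XO, (0,1):+0/.X.O/X.XO, (0,2):+0/..XO/X.XO, (1,1):+1/...O/XXXO*
[...O/XXXO] end (terminal -1, O#2); searched ...O/X.XO to 6

X's best at [...O/X.XO]: (1,1)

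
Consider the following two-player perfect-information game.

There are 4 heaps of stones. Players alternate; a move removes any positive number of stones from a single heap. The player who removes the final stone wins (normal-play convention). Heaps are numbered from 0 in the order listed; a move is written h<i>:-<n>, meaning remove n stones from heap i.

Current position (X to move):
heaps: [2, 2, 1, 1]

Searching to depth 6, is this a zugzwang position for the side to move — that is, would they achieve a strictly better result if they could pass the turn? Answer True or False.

ply 1, X at (2,2,1,1) | h0:-1=-1→(1,2,1,1)*; h0:-2=-1→(0,2,1,1); h1:-1=-1→(2,1,1,1); h1:-2=-1→(2,0,1,1); h2:-1=-1→(2,2,0,1); h3:-1=-1→(2,2,1,0)
ply 2, O at (1,2,1,1) | h0:-1=-1→(0,2,1,1); h1:-1=+1→(1,1,1,1)*; h1:-2=-1→(1,0,1,1); h2:-1=-1→(1,2,0,1); h3:-1=-1→(1,2,1,0)
ply 3, X at (1,1,1,1) | h0:-1=-1→(0,1,1,1)*; h1:-1=-1→(1,0,1,1); h2:-1=-1→(1,1,0,1); h3:-1=-1→(1,1,1,0)
ply 4, O at (0,1,1,1) | h1:-1=+1→(0,0,1,1)*; h2:-1=+1→(0,1,0,1); h3:-1=+1→(0,1,1,0)
ply 5, X at (0,0,1,1) | h2:-1=-1→(0,0,0,1)*; h3:-1=-1→(0,0,1,0)
ply 6, O at (0,0,0,1) | h3:-1=+1→(0,0,0,0)*
ply 7: (0,0,0,0) is terminal -1 (X); from (2,2,1,1) depth 6
if X skipped the turn, O would face:
~ ply 1, O at (2,2,1,1) | h0:-1=-1→(1,2,1,1)*; h0:-2=-1→(0,2,1,1); h1:-1=-1→(2,1,1,1); h1:-2=-1→(2,0,1,1); h2:-1=-1→(2,2,0,1); h3:-1=-1→(2,2,1,0)
~ ply 2, X at (1,2,1,1) | h0:-1=-1→(0,2,1,1); h1:-1=+1→(1,1,1,1)*; h1:-2=-1→(1,0,1,1); h2:-1=-1→(1,2,0,1); h3:-1=-1→(1,2,1,0)
~ ply 3, O at (1,1,1,1) | h0:-1=-1→(0,1,1,1)*; h1:-1=-1→(1,0,1,1); h2:-1=-1→(1,1,0,1); h3:-1=-1→(1,1,1,0)
~ ply 4, X at (0,1,1,1) | h1:-1=+1→(0,0,1,1)*; h2:-1=+1→(0,1,0,1); h3:-1=+1→(0,1,1,0)
~ ply 5, O at (0,0,1,1) | h2:-1=-1→(0,0,0,1)*; h3:-1=-1→(0,0,1,0)
~ ply 6, X at (0,0,0,1) | h3:-1=+1→(0,0,0,0)*
~ ply 7: (0,0,0,0) is terminal -1 (O); from (2,2,1,1) depth 6
compare (X): move=-1 vs pass=+1

zugzwang((2,2,1,1), X) = True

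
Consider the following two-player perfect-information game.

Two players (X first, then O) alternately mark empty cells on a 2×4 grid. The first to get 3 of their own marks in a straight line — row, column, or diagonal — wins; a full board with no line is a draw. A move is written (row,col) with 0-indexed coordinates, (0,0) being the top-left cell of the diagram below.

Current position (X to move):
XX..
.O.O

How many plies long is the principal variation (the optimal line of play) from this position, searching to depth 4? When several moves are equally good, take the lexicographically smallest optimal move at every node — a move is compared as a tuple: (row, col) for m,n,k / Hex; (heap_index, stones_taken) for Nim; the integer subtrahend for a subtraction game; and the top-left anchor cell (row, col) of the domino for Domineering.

PV length from [XX../.O.O]: 1 ply

p1 X@[XX../.O.O]: (0,2)[XXX./.O.O]+1* (0,3)[XX.X/.O.O]-1 (1,0)[XX../XO.O]-1 (1,2)[XX../.OXO]+0
p2 O@[XXX./.O.O] terminal -1; root [XX../.O.O] d4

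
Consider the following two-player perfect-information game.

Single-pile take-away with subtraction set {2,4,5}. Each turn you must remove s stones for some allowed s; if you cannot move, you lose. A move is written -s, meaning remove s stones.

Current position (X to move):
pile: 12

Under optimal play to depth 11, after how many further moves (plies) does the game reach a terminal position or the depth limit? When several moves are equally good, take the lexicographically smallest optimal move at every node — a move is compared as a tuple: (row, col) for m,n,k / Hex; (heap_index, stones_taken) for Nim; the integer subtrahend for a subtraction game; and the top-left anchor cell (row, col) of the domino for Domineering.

PV length from [12]: 3 plies

[12] X move#1: -2:-1/10, -4:+1/8*, -5:+1/7
[8] O move#2: -2:-1/6*, -4:-1/4, -5:-1/3
[6] X move#3: -2:-1/4, -4:-1/2, -5:+1/1*
[1] end (terminal -1, O#4); searched 12 to 11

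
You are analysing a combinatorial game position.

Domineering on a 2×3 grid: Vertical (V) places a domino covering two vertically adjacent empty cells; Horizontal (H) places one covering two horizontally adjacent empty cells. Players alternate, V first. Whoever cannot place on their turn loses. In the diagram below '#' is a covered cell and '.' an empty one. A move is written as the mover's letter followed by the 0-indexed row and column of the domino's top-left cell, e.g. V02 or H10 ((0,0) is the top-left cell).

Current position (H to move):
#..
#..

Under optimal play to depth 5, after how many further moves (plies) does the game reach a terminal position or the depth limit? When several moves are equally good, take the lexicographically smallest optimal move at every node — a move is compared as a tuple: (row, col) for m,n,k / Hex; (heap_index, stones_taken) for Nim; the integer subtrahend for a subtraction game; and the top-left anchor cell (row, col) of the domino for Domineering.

PV length from [#../#..]: 1 ply

ply 1, H at #../#.. | H01=+1→###/#..*; H11=+1→#../###
ply 2: ###/#.. is terminal -1 (V); from #../#.. depth 5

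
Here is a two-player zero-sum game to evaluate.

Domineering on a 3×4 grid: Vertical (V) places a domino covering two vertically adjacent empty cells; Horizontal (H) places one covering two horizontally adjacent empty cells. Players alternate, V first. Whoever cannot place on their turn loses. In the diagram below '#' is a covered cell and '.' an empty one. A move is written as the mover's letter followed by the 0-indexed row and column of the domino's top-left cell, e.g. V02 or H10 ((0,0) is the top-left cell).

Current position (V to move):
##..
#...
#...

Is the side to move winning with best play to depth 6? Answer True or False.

[##../#.../#...] V move#1: V02:+1/###./#.#./#...*, V03:-1/##.#/#..#/#..., V11:-1/##../##../##.., V12:+1/##../#.#./#.#., V13:-1/##../#..#/#..#
[###./#.#./#...] H move#2: H21:-1/###./#.#./###.*, H22:-1/###./#.#./#.##
[###./#.#./###.] V move#3: V03:+1/####/#.##/###.*, V13:+1/###./#.##/####
[####/#.##/###.] end (terminal -1, H#4); searched ##../#.../#... to 6

V winning at [##../#.../#...]: True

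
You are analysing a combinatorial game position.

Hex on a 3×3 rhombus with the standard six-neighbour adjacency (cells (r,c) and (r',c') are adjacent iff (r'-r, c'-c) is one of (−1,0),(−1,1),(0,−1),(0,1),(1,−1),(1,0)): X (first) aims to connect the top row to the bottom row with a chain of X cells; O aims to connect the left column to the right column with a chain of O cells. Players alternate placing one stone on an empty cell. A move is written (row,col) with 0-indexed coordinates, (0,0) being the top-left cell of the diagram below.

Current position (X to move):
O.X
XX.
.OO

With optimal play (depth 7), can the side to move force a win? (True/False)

X winning at [O.X/XX./.OO]: True

[O.X/XX./.OO] X move#1: (0,1):-1/OXX/XX./.OO, (1,2):-1/O.X/XXX/.OO, (2,0):+1/O.X/XX./XOO*
[O.X/XX./XOO] end (terminal -1, O#2); searched O.X/XX./.OO to 7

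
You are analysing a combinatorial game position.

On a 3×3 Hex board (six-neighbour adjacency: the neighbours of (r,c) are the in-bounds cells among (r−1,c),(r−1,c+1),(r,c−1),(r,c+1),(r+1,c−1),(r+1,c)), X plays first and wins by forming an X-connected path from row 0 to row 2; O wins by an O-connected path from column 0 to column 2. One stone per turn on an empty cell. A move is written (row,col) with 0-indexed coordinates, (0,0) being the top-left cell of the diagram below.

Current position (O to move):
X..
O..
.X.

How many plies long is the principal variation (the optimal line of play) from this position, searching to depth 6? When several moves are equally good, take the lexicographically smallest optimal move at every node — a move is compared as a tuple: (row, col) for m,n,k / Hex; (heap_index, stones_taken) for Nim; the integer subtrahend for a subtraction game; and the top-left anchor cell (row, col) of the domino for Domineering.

p1 O@[X../O../.X.]: (0,1)[XO./O../.X.]-1 (0,2)[X.O/O../.X.]+1* (1,1)[X../OO./.X.]+1 (1,2)[X../O.O/.X.]-1 (2,0)[X../O../OX.]-1 (2,2)[X../O../.XO]-1
p2 X@[X.O/O../.X.]: (0,1)[XXO/O../.X.]-1* (1,1)[X.O/OX./.X.]-1 (1,2)[X.O/O.X/.X.]-1 (2,0)[X.O/O../XX.]-1 (2,2)[X.O/O../.XX]-1
p3 O@[XXO/O../.X.]: (1,1)[XXO/OO./.X.]+1* (1,2)[XXO/O.O/.X.]-1 (2,0)[XXO/O../OX.]-1 (2,2)[XXO/O../.XO]-1
p4 X@[XXO/OO./.X.] terminal -1; root [X../O../.X.] d6

PV length from [X../O../.X.]: 3 plies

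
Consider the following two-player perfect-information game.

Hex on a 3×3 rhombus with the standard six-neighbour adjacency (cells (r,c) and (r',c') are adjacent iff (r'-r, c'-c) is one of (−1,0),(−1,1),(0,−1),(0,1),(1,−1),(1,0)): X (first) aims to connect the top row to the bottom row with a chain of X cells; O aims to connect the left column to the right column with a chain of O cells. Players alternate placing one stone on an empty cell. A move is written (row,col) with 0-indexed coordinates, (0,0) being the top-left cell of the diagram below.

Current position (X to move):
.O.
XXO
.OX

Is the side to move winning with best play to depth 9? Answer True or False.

X winning at [.O./XXO/.OX]: True

p1 X@[.O./XXO/.OX]: (0,0)[XO./XXO/.OX]-1 (0,2)[.OX/XXO/.OX]-1 (2,0)[.O./XXO/XOX]+1*
p2 O@[.O./XXO/XOX]: (0,0)[OO./XXO/XOX]-1* (0,2)[.OO/XXO/XOX]-1
p3 X@[OO./XXO/XOX]: (0,2)[OOX/XXO/XOX]+1*
p4 O@[OOX/XXO/XOX] terminal -1; root [.O./XXO/.OX] d9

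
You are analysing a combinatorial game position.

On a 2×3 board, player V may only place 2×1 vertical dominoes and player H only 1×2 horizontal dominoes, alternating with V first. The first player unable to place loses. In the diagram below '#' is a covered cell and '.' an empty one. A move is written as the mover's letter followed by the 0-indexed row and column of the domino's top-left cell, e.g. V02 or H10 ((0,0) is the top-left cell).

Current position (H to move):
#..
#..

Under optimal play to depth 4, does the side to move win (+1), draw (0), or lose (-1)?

value(#../#.., H) = +1

p1 H@[#../#..]: H01[###/#..]+1* H11[#../###]+1
p2 V@[###/#..] terminal -1; root [#../#..] d4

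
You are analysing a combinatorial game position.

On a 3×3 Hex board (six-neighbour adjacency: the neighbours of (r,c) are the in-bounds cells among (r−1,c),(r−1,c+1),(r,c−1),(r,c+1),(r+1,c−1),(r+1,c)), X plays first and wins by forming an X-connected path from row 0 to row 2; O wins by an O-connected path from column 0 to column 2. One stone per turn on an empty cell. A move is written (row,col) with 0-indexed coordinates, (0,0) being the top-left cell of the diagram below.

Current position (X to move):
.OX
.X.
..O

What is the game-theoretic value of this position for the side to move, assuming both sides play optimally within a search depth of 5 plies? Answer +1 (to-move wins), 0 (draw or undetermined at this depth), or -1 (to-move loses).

value(.OX/.X./..O, X) = +1

ply 1, X at .OX/.X./..O | (0,0)=+1→XOX/.X./..O*; (1,0)=+1→.OX/XX./..O; (1,2)=+1→.OX/.XX/..O; (2,0)=+1→.OX/.X./X.O; (2,1)=+1→.OX/.X./.XO
ply 2, O at XOX/.X./..O | (1,0)=-1→XOX/OX./..O*; (1,2)=-1→XOX/.XO/..O; (2,0)=-1→XOX/.X./O.O; (2,1)=-1→XOX/.X./.OO
ply 3, X at XOX/OX./..O | (1,2)=+1→XOX/OXX/..O*; (2,0)=+1→XOX/OX./X.O; (2,1)=+1→XOX/OX./.XO
ply 4, O at XOX/OXX/..O | (2,0)=-1→XOX/OXX/O.O*; (2,1)=-1→XOX/OXX/.OO
ply 5, X at XOX/OXX/O.O | (2,1)=+1→XOX/OXX/OXO*
ply 6: XOX/OXX/OXO is terminal -1 (O); from .OX/.X./..O depth 5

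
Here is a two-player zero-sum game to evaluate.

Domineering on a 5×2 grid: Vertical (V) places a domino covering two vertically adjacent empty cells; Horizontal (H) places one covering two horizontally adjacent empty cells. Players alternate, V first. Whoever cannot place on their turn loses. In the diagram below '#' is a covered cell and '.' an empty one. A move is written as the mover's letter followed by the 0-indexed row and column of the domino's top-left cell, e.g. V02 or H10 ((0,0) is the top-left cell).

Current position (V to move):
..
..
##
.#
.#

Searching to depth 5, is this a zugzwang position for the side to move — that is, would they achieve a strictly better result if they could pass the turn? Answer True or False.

zugzwang(../../##/.#/.#, V) = False

ply 1, V at ../../##/.#/.# | V00=+1→#./#./##/.#/.#*; V01=+1→.#/.#/##/.#/.#; V30=-1→../../##/##/##
ply 2: #./#./##/.#/.# is terminal -1 (H); from ../../##/.#/.# depth 5
if V skipped the turn, H would face:
~ ply 1, H at ../../##/.#/.# | H00=+1→##/../##/.#/.#*; H10=+1→../##/##/.#/.#
~ ply 2, V at ##/../##/.#/.# | V30=-1→##/../##/##/##*
~ ply 3, H at ##/../##/##/## | H10=+1→##/##/##/##/##*
~ ply 4: ##/##/##/##/## is terminal -1 (V); from ../../##/.#/.# depth 5
compare (V): move=+1 vs pass=-1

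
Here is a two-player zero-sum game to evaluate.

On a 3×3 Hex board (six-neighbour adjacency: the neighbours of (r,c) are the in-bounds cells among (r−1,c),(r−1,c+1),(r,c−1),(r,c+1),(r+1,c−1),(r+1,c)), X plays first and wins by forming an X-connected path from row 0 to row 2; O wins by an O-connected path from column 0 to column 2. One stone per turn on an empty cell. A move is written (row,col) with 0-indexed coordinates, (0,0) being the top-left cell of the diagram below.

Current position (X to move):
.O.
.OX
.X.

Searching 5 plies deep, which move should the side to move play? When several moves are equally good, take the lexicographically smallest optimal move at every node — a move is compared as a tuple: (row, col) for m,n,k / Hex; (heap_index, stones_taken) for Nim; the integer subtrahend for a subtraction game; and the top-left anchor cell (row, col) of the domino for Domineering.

p1 X@[.O./.OX/.X.]: (0,0)[XO./.OX/.X.]-1 (0,2)[.OX/.OX/.X.]+1* (1,0)[.O./XOX/.X.]-1 (2,0)[.O./.OX/XX.]-1 (2,2)[.O./.OX/.XX]-1
p2 O@[.OX/.OX/.X.] terminal -1; root [.O./.OX/.X.] d5

X's best at [.O./.OX/.X.]: (0,2)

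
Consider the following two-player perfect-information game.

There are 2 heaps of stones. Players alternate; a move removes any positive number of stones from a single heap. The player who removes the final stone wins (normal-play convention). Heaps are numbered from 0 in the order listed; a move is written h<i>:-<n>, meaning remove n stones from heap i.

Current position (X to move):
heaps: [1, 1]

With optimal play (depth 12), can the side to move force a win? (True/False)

[(1,1)] X move#1: h0:-1:-1/(0,1)*, h1:-1:-1/(1,0)
[(0,1)] O move#2: h1:-1:+1/(0,0)*
[(0,0)] end (terminal -1, X#3); searched (1,1) to 12

X winning at [(1,1)]: False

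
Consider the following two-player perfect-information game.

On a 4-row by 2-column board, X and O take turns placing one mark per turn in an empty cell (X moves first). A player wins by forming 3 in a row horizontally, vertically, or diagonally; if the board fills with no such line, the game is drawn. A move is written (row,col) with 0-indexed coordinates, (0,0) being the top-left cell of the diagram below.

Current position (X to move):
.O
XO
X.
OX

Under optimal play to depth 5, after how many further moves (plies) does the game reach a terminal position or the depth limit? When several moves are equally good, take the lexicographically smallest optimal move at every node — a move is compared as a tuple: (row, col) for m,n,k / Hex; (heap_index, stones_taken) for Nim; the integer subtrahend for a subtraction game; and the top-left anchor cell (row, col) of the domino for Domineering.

p1 X@[.O/XO/X./OX]: (0,0)[XO/XO/X./OX]+1* (2,1)[.O/XO/XX/OX]+0
p2 O@[XO/XO/X./OX] terminal -1; root [.O/XO/X./OX] d5

PV length from [.O/XO/X./OX]: 1 ply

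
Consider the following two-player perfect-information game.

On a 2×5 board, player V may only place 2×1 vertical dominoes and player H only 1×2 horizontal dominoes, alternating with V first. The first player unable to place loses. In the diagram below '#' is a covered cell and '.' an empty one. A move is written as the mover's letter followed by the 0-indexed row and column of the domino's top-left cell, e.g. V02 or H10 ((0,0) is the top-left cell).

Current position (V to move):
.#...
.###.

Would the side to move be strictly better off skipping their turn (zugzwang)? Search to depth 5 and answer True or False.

[.#.../.###.] V move#1: V00:-1/##.../####., V04:+1/.#..#/.####*
[.#..#/.####] H move#2: H02:-1/.####/.####*
[.####/.####] V move#3: V00:+1/#####/#####*
[#####/#####] end (terminal -1, H#4); searched .#.../.###. to 5
pass branch (H moves first from the same position):
  | [.#.../.###.] H move#1: H02:-1/.###./.###.*, H03:-1/.#.##/.###.
  | [.###./.###.] V move#2: V00:+1/####./####.*, V04:+1/.####/.####
  | [####./####.] end (terminal -1, H#3); searched .#.../.###. to 5
V moving scores +1; V passing scores +1

zugzwang(.#.../.###., V) = False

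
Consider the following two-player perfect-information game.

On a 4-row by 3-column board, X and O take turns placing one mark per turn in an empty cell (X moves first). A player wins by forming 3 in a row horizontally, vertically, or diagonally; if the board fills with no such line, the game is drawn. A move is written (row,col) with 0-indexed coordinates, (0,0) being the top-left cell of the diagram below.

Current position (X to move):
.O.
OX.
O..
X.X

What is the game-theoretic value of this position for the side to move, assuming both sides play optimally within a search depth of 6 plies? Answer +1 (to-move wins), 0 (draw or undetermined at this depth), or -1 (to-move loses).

ply 1, X at .O./OX./O../X.X | (0,0)=+1→XO./OX./O../X.X*; (0,2)=-1→.OX/OX./O../X.X; (1,2)=-1→.O./OXX/O../X.X; (2,1)=-1→.O./OX./OX./X.X; (2,2)=-1→.O./OX./O.X/X.X; (3,1)=+1→.O./OX./O../XXX
ply 2, O at XO./OX./O../X.X | (0,2)=-1→XOO/OX./O../X.X*; (1,2)=-1→XO./OXO/O../X.X; (2,1)=-1→XO./OX./OO./X.X; (2,2)=-1→XO./OX./O.O/X.X; (3,1)=-1→XO./OX./O../XOX
ply 3, X at XOO/OX./O../X.X | (1,2)=+1→XOO/OXX/O../X.X*; (2,1)=+1→XOO/OX./OX./X.X; (2,2)=+1→XOO/OX./O.X/X.X; (3,1)=+1→XOO/OX./O../XXX
ply 4, O at XOO/OXX/O../X.X | (2,1)=-1→XOO/OXX/OO./X.X*; (2,2)=-1→XOO/OXX/O.O/X.X; (3,1)=-1→XOO/OXX/O../XOX
ply 5, X at XOO/OXX/OO./X.X | (2,2)=+1→XOO/OXX/OOX/X.X*; (3,1)=+1→XOO/OXX/OO./XXX
ply 6: XOO/OXX/OOX/X.X is terminal -1 (O); from .O./OX./O../X.X depth 6

value(.O./OX./O../X.X, X) = +1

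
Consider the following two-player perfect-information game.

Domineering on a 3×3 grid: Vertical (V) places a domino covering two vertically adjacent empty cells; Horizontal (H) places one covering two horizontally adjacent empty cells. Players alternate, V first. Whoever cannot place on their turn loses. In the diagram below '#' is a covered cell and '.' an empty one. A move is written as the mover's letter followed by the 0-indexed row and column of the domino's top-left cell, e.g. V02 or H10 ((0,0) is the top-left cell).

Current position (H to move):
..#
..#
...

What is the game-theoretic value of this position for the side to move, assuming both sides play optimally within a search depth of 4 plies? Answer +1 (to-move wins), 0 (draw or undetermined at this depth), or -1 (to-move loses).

p1 H@[..#/..#/...]: H00[###/..#/...]-1 H10[..#/###/...]+1* H20[..#/..#/##.]-1 H21[..#/..#/.##]-1
p2 V@[..#/###/...] terminal -1; root [..#/..#/...] d4

value(..#/..#/..., H) = +1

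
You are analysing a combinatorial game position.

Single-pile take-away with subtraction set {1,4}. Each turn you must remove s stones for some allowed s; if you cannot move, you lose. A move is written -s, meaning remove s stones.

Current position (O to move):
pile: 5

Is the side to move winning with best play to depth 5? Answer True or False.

O winning at [5]: False

p1 O@[5]: -1[4]-1* -4[1]-1
p2 X@[4]: -1[3]-1 -4[0]+1*
p3 O@[0] terminal -1; root [5] d5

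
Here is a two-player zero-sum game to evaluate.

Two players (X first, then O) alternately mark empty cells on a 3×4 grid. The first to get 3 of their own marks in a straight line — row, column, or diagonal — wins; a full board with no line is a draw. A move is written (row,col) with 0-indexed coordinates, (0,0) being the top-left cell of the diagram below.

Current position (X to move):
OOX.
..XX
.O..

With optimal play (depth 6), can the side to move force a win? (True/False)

X winning at [OOX./..XX/.O..]: True

[OOX./..XX/.O..] X move#1: (0,3):-1/OOXX/..XX/.O.., (1,0):-1/OOX./X.XX/.O.., (1,1):+1/OOX./.XXX/.O..*, (2,0):-1/OOX./..XX/XO.., (2,2):+1/OOX./..XX/.OX., (2,3):-1/OOX./..XX/.O.X
[OOX./.XXX/.O..] end (terminal -1, O#2); searched OOX./..XX/.O.. to 6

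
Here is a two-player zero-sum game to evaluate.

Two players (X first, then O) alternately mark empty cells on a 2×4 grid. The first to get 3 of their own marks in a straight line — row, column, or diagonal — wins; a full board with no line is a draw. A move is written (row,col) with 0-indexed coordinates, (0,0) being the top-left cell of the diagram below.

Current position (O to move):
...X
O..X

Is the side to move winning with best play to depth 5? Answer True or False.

O winning at [...X/O..X]: False

ply 1, O at ...X/O..X | (0,0)=+0→O..X/O..X*; (0,1)=+0→.O.X/O..X; (0,2)=+0→..OX/O..X; (1,1)=+0→...X/OO.X; (1,2)=+0→...X/O.OX
ply 2, X at O..X/O..X | (0,1)=+0→OX.X/O..X*; (0,2)=+0→O.XX/O..X; (1,1)=+0→O..X/OX.X; (1,2)=+0→O..X/O.XX
ply 3, O at OX.X/O..X | (0,2)=+0→OXOX/O..X*; (1,1)=-1→OX.X/OO.X; (1,2)=-1→OX.X/O.OX
ply 4, X at OXOX/O..X | (1,1)=+0→OXOX/OX.X*; (1,2)=+0→OXOX/O.XX
ply 5, O at OXOX/OX.X | (1,2)=+0→OXOX/OXOX*
ply 6: OXOX/OXOX is terminal +0 (X); from ...X/O..X depth 5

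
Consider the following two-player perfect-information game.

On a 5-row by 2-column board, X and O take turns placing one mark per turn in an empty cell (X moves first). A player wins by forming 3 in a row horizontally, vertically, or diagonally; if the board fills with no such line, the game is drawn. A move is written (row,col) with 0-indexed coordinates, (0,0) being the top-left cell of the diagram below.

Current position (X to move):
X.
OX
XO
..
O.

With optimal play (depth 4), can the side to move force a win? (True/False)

X winning at [X./OX/XO/../O.]: False

p1 X@[X./OX/XO/../O.]: (0,1)[XX/OX/XO/../O.]+0* (3,0)[X./OX/XO/X./O.]+0 (3,1)[X./OX/XO/.X/O.]+0 (4,1)[X./OX/XO/../OX]+0
p2 O@[XX/OX/XO/../O.]: (3,0)[XX/OX/XO/O./O.]+0* (3,1)[XX/OX/XO/.O/O.]+0 (4,1)[XX/OX/XO/../OO]+0
p3 X@[XX/OX/XO/O./O.]: (3,1)[XX/OX/XO/OX/O.]+0* (4,1)[XX/OX/XO/O./OX]+0
p4 O@[XX/OX/XO/OX/O.]: (4,1)[XX/OX/XO/OX/OO]+0*
p5 X@[XX/OX/XO/OX/OO] terminal +0; root [X./OX/XO/../O.] d4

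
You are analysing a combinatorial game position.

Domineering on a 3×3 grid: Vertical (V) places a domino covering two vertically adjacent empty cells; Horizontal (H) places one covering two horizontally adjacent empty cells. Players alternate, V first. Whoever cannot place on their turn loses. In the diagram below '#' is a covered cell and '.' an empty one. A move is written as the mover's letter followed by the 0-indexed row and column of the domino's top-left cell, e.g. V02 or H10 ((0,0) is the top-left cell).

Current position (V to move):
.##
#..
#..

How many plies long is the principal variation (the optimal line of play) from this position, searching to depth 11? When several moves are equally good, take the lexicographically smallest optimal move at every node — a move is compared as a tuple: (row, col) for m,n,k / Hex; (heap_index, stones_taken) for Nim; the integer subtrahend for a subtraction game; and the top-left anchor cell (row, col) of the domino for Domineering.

ply 1, V at .##/#../#.. | V11=+1→.##/##./##.*; V12=+1→.##/#.#/#.#
ply 2: .##/##./##. is terminal -1 (H); from .##/#../#.. depth 11

PV length from [.##/#../#..]: 1 ply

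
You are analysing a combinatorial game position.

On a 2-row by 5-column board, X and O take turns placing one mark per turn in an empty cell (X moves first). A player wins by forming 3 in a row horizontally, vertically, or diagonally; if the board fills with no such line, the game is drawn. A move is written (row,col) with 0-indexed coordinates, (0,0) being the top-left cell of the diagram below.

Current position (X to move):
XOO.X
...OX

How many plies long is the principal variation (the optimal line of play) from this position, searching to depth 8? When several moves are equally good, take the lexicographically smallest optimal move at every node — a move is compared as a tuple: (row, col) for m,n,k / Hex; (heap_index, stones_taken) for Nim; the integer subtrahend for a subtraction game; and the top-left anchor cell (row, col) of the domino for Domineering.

PV length from [XOO.X/...OX]: 4 plies

ply 1, X at XOO.X/...OX | (0,3)=+0→XOOXX/...OX*; (1,0)=-1→XOO.X/X..OX; (1,1)=-1→XOO.X/.X.OX; (1,2)=-1→XOO.X/..XOX
ply 2, O at XOOXX/...OX | (1,0)=+0→XOOXX/O..OX*; (1,1)=+0→XOOXX/.O.OX; (1,2)=+0→XOOXX/..OOX
ply 3, X at XOOXX/O..OX | (1,1)=+0→XOOXX/OX.OX*; (1,2)=+0→XOOXX/O.XOX
ply 4, O at XOOXX/OX.OX | (1,2)=+0→XOOXX/OXOOX*
ply 5: XOOXX/OXOOX is terminal +0 (X); from XOO.X/...OX depth 8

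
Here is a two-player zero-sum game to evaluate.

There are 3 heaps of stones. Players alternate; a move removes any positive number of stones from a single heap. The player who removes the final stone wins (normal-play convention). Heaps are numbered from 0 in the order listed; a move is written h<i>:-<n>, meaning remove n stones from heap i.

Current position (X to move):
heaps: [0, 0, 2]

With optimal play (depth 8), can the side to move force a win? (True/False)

[(0,0,2)] X move#1: h2:-1:-1/(0,0,1), h2:-2:+1/(0,0,0)*
[(0,0,0)] end (terminal -1, O#2); searched (0,0,2) to 8

X winning at [(0,0,2)]: True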